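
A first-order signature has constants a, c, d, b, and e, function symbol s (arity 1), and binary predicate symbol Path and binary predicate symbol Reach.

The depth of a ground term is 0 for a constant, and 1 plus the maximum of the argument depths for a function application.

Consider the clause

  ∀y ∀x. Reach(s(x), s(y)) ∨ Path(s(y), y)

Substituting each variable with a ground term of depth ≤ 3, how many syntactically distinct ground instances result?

400

Ground terms of depth ≤ 3:
  Let N_k = |{terms of depth ≤ k}|. Then N_0 = 5 and N_k = 5 + N_{k-1} for k ≥ 1 (one summand per function symbol, arity giving the exponent).
  N_0 = 5
  N_1 = 5 + 5 = 10
  N_2 = 5 + 10 = 15
  N_3 = 5 + 15 = 20
So there are 20 ground terms available for substitution.
The clause has 2 distinct variables (y, x), each appearing in the body. In the free term algebra distinct substitutions yield syntactically distinct ground instances.
Number of ground instances = 20^2 = 400.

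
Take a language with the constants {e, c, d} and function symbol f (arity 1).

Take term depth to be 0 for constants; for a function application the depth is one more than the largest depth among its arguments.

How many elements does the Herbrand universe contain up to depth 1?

6

Let N_k count ground terms of depth at most k. Each non-constant term of depth ≤ k is some function symbol applied to depth-≤(k−1) arguments, giving N_k = 3 + N_{k-1}.
N_0 = 3
N_1 = 3 + 3 = 6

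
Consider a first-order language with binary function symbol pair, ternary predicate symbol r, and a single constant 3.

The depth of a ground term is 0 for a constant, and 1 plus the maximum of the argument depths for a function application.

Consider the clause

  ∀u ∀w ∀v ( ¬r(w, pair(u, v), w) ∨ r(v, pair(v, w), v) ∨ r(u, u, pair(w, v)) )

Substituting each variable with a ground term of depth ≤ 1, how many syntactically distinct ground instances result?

Ground terms of depth ≤ 1:
  Write N_k for the number of ground terms of depth ≤ k. A term of depth ≤ k is either a constant or a function symbol applied to arguments of depth ≤ k−1, so N_k = 1 + N_{k-1}^2.
  N_0 = 1
  N_1 = 1 + 1^2 = 2
  Explicitly: 3, pair(3, 3).
So there are 2 ground terms available for substitution.
Each of u, w, v ranges independently over the available ground terms, and distinct assignments produce distinct instances.
Number of ground instances = 2^3 = 8.

8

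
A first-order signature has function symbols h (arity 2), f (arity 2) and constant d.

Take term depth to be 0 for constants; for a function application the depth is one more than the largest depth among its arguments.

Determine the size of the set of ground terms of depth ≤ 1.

3

Let N_k = |{terms of depth ≤ k}|. Then N_0 = 1 and N_k = 1 + N_{k-1}^2 + N_{k-1}^2 for k ≥ 1 (one summand per function symbol, arity giving the exponent).
N_0 = 1
N_1 = 1 + 1^2 + 1^2 = 3
Explicitly: d, h(d, d), f(d, d).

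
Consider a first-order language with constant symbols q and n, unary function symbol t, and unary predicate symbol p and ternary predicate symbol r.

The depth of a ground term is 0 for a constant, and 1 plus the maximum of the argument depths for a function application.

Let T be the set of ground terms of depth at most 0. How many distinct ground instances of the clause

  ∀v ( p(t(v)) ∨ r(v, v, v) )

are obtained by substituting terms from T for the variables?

Ground terms of depth ≤ 0:
  Count level by level. With function symbols t/1, the terms of depth ≤ k are the 2 constants together with each function applied to depth-≤(k−1) tuples, so N_k = 2 + N_{k-1}.
  N_0 = 2
  Explicitly: q, n.
So there are 2 ground terms available for substitution.
The clause has 1 distinct variable (v), which appears in the body. In the free term algebra distinct substitutions yield syntactically distinct ground instances.
Number of ground instances = 2.

2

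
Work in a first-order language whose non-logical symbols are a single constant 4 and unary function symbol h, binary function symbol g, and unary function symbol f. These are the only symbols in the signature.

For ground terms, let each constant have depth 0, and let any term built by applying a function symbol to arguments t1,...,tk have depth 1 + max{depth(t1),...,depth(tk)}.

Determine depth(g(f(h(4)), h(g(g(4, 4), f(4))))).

depth(h(4)) = 1 + depth(4) = 1 + 0 = 1
depth(f(h(4))) = 1 + depth(h(4)) = 1 + 1 = 2
depth(g(4, 4)) = 1 + max(0, 0) = 1
depth(f(4)) = 1 + depth(4) = 1 + 0 = 1
depth(g(g(4, 4), f(4))) = 1 + max(1, 1) = 2
depth(h(g(g(4, 4), f(4)))) = 1 + depth(g(g(4, 4), f(4))) = 1 + 2 = 3
depth(g(f(h(4)), h(g(g(4, 4), f(4))))) = 1 + max(2, 3) = 4

4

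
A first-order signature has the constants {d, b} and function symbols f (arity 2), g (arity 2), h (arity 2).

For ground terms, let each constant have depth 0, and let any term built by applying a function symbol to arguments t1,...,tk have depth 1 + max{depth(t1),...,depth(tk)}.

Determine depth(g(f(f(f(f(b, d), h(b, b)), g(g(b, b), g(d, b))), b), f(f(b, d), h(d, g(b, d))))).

depth(f(b, d)) = 1 + max(0, 0) = 1
depth(h(b, b)) = 1 + max(0, 0) = 1
depth(f(f(b, d), h(b, b))) = 1 + max(1, 1) = 2
depth(g(b, b)) = 1 + max(0, 0) = 1
depth(g(d, b)) = 1 + max(0, 0) = 1
depth(g(g(b, b), g(d, b))) = 1 + max(1, 1) = 2
depth(f(f(f(b, d), h(b, b)), g(g(b, b), g(d, b)))) = 1 + max(2, 2) = 3
depth(f(f(f(f(b, d), h(b, b)), g(g(b, b), g(d, b))), b)) = 1 + max(3, 0) = 4
depth(g(b, d)) = 1 + max(0, 0) = 1
depth(h(d, g(b, d))) = 1 + max(0, 1) = 2
depth(f(f(b, d), h(d, g(b, d)))) = 1 + max(1, 2) = 3
depth(g(f(f(f(f(b, d), h(b, b)), g(g(b, b), g(d, b))), b), f(f(b, d), h(d, g(b, d))))) = 1 + max(4, 3) = 5

5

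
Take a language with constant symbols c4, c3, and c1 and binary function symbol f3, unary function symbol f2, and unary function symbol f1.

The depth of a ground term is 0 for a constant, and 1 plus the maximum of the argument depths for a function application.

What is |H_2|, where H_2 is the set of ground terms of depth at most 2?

363

Count level by level. With function symbols f3/2, f2/1, f1/1, the terms of depth ≤ k are the 3 constants together with each function applied to depth-≤(k−1) tuples, so N_k = 3 + N_{k-1}^2 + N_{k-1} + N_{k-1}.
N_0 = 3
N_1 = 3 + 3^2 + 3 + 3 = 18
N_2 = 3 + 18^2 + 18 + 18 = 363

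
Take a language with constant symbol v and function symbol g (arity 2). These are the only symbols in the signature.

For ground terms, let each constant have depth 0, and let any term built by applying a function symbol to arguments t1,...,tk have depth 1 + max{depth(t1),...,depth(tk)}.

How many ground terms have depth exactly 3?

21

Let N_k = |{terms of depth ≤ k}|. Then N_0 = 1 and N_k = 1 + N_{k-1}^2 for k ≥ 1 (one summand per function symbol, arity giving the exponent).
N_0 = 1
N_1 = 1 + 1^2 = 2
N_2 = 1 + 2^2 = 5
N_3 = 1 + 5^2 = 26
Terms of depth exactly 3: N_3 − N_2 = 26 − 5 = 21.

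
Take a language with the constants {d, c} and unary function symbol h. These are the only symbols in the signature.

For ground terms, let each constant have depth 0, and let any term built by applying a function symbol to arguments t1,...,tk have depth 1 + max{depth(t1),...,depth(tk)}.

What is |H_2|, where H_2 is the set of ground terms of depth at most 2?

6

Let N_k = |{terms of depth ≤ k}|. Then N_0 = 2 and N_k = 2 + N_{k-1} for k ≥ 1 (one summand per function symbol, arity giving the exponent).
N_0 = 2
N_1 = 2 + 2 = 4
N_2 = 2 + 4 = 6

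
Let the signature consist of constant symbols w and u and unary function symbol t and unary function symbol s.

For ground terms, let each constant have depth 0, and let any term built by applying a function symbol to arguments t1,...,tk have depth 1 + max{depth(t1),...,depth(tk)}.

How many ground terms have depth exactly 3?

Write N_k for the number of ground terms of depth ≤ k. A term of depth ≤ k is either a constant or a function symbol applied to arguments of depth ≤ k−1, so N_k = 2 + N_{k-1} + N_{k-1}.
N_0 = 2
N_1 = 2 + 2 + 2 = 6
N_2 = 2 + 6 + 6 = 14
N_3 = 2 + 14 + 14 = 30
Terms of depth exactly 3: N_3 − N_2 = 30 − 14 = 16.

16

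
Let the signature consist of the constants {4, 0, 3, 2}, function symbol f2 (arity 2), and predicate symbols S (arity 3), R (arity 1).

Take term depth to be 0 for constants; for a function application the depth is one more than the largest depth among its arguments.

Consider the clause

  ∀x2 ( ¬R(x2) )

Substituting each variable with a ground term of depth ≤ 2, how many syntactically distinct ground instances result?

Ground terms of depth ≤ 2:
  Let N_k = |{terms of depth ≤ k}|. Then N_0 = 4 and N_k = 4 + N_{k-1}^2 for k ≥ 1 (one summand per function symbol, arity giving the exponent).
  N_0 = 4
  N_1 = 4 + 4^2 = 20
  N_2 = 4 + 20^2 = 404
So there are 404 ground terms available for substitution.
There is 1 variable to instantiate (x2),  occurring in at least one literal, so different choices give different ground instances.
Number of ground instances = 404.

404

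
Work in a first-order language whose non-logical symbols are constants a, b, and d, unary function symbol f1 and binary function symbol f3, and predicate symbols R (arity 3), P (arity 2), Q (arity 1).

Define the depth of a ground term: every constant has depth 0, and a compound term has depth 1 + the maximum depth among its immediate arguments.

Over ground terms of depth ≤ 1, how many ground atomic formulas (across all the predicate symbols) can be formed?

First count ground terms of depth ≤ 1.
Let N_k count ground terms of depth at most k. Each non-constant term of depth ≤ k is some function symbol applied to depth-≤(k−1) arguments, giving N_k = 3 + N_{k-1} + N_{k-1}^2.
N_0 = 3
N_1 = 3 + 3 + 3^2 = 15
So |H| = 15.
Each predicate of arity r yields |H|^r ground atoms (one per choice of an r-tuple from H):
  R: 15^3 = 3375;  P: 15^2 = 225;  Q: 15
Total ground atoms: 3375 + 225 + 15 = 3615.

3615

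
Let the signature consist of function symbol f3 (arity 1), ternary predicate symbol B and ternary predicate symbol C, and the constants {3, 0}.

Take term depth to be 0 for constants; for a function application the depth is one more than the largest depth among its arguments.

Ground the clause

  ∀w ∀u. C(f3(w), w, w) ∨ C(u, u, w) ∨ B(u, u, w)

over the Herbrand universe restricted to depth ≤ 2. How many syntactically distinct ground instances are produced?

36

Ground terms of depth ≤ 2:
  Let N_k = |{terms of depth ≤ k}|. Then N_0 = 2 and N_k = 2 + N_{k-1} for k ≥ 1 (one summand per function symbol, arity giving the exponent).
  N_0 = 2
  N_1 = 2 + 2 = 4
  N_2 = 2 + 4 = 6
  Explicitly: 3, 0, f3(3), f3(0), f3(f3(3)), f3(f3(0)).
So there are 6 ground terms available for substitution.
Each of w, u ranges independently over the available ground terms, and distinct assignments produce distinct instances.
Number of ground instances = 6^2 = 36.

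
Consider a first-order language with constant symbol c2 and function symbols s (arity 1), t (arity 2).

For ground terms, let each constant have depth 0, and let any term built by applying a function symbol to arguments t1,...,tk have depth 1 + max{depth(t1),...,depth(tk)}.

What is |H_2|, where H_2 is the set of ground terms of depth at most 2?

13

Write N_k for the number of ground terms of depth ≤ k. A term of depth ≤ k is either a constant or a function symbol applied to arguments of depth ≤ k−1, so N_k = 1 + N_{k-1} + N_{k-1}^2.
N_0 = 1
N_1 = 1 + 1 + 1^2 = 3
N_2 = 1 + 3 + 3^2 = 13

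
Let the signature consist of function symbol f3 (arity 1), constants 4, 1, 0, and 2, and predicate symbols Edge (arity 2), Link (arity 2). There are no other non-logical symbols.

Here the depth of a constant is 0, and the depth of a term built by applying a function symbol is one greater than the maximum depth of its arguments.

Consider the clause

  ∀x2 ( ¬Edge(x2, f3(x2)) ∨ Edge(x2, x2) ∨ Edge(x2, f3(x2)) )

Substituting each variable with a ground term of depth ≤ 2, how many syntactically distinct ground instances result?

Ground terms of depth ≤ 2:
  If N_k denotes the number of depth-≤k ground terms, the 4 constants give N_0 = 4, and each function symbol of arity r contributes N_{k-1}^r new terms at level k: N_k = 4 + N_{k-1}.
  N_0 = 4
  N_1 = 4 + 4 = 8
  N_2 = 4 + 8 = 12
So there are 12 ground terms available for substitution.
The clause has 1 distinct variable (x2), which appears in the body. In the free term algebra distinct substitutions yield syntactically distinct ground instances.
Number of ground instances = 12.

12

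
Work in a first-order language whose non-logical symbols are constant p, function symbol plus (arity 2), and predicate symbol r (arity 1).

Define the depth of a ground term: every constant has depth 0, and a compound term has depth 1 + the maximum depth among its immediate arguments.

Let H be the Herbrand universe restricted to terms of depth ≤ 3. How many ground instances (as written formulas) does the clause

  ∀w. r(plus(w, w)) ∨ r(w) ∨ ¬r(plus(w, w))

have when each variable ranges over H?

Ground terms of depth ≤ 3:
  Let N_k count ground terms of depth at most k. Each non-constant term of depth ≤ k is some function symbol applied to depth-≤(k−1) arguments, giving N_k = 1 + N_{k-1}^2.
  N_0 = 1
  N_1 = 1 + 1^2 = 2
  N_2 = 1 + 2^2 = 5
  N_3 = 1 + 5^2 = 26
So there are 26 ground terms available for substitution.
The clause has 1 distinct variable (w), which appears in the body. In the free term algebra distinct substitutions yield syntactically distinct ground instances.
Number of ground instances = 26.

26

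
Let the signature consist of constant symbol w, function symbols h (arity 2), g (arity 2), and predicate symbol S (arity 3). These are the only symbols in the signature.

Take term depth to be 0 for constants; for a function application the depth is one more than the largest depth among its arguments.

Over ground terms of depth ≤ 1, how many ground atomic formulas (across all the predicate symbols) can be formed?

First count ground terms of depth ≤ 1.
Write N_k for the number of ground terms of depth ≤ k. A term of depth ≤ k is either a constant or a function symbol applied to arguments of depth ≤ k−1, so N_k = 1 + N_{k-1}^2 + N_{k-1}^2.
N_0 = 1
N_1 = 1 + 1^2 + 1^2 = 3
Explicitly: w, h(w, w), g(w, w).
So |H| = 3.
A ground atom is a predicate applied to a tuple of terms from H, so the count is the sum over predicates of |H|^arity:
  S: 3^3 = 27
Total ground atoms: 27.

27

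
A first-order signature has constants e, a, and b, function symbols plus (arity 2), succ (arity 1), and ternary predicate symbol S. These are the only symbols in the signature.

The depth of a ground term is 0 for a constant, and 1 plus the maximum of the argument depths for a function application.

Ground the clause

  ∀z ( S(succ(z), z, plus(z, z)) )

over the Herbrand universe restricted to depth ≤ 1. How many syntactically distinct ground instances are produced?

Ground terms of depth ≤ 1:
  Let N_k count ground terms of depth at most k. Each non-constant term of depth ≤ k is some function symbol applied to depth-≤(k−1) arguments, giving N_k = 3 + N_{k-1}^2 + N_{k-1}.
  N_0 = 3
  N_1 = 3 + 3^2 + 3 = 15
So there are 15 ground terms available for substitution.
The body mentions the single quantified variable z; since ground terms form a free algebra, no two substitutions collapse to the same formula.
Number of ground instances = 15.

15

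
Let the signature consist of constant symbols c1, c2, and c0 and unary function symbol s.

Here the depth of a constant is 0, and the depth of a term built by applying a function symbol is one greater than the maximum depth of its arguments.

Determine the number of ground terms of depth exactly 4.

Let N_k count ground terms of depth at most k. Each non-constant term of depth ≤ k is some function symbol applied to depth-≤(k−1) arguments, giving N_k = 3 + N_{k-1}.
N_0 = 3
N_1 = 3 + 3 = 6
N_2 = 3 + 6 = 9
N_3 = 3 + 9 = 12
N_4 = 3 + 12 = 15
Terms of depth exactly 4: N_4 − N_3 = 15 − 12 = 3.

3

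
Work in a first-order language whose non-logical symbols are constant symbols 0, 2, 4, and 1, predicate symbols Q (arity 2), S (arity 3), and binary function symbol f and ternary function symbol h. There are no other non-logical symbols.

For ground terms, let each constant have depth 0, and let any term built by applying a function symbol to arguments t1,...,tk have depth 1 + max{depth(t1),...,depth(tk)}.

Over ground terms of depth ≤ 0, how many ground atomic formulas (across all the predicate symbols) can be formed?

First count ground terms of depth ≤ 0.
Let N_k count ground terms of depth at most k. Each non-constant term of depth ≤ k is some function symbol applied to depth-≤(k−1) arguments, giving N_k = 4 + N_{k-1}^2 + N_{k-1}^3.
N_0 = 4
Explicitly: 0, 2, 4, 1.
So |H| = 4.
A ground atom is a predicate applied to a tuple of terms from H, so the count is the sum over predicates of |H|^arity:
  Q: 4^2 = 16;  S: 4^3 = 64
Total ground atoms: 16 + 64 = 80.

80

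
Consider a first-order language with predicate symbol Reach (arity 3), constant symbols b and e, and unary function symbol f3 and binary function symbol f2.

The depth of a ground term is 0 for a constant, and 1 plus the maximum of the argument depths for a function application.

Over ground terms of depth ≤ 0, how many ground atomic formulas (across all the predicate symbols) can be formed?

First count ground terms of depth ≤ 0.
If N_k denotes the number of depth-≤k ground terms, the 2 constants give N_0 = 2, and each function symbol of arity r contributes N_{k-1}^r new terms at level k: N_k = 2 + N_{k-1} + N_{k-1}^2.
N_0 = 2
So |H| = 2.
For each predicate symbol, the number of ground atoms is |H| raised to its arity; summing:
  Reach: 2^3 = 8
Total ground atoms: 8.

8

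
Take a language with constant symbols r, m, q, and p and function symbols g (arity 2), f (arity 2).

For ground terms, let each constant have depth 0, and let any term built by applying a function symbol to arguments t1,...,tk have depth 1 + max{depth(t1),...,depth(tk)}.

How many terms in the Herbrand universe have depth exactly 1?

32

Let N_k count ground terms of depth at most k. Each non-constant term of depth ≤ k is some function symbol applied to depth-≤(k−1) arguments, giving N_k = 4 + N_{k-1}^2 + N_{k-1}^2.
N_0 = 4
N_1 = 4 + 4^2 + 4^2 = 36
Terms of depth exactly 1: N_1 − N_0 = 36 − 4 = 32.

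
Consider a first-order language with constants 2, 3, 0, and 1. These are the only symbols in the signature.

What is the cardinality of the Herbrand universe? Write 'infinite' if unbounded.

There are no function symbols, so every ground term is one of the 4 constants.
The Herbrand universe is {2, 3, 0, 1}, which is finite with 4 elements.

4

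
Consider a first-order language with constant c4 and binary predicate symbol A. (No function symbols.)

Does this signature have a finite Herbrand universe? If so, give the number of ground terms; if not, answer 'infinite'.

1

There are no function symbols, so the only ground term is the single constant.
The Herbrand universe is {c4}, finite with 1 element.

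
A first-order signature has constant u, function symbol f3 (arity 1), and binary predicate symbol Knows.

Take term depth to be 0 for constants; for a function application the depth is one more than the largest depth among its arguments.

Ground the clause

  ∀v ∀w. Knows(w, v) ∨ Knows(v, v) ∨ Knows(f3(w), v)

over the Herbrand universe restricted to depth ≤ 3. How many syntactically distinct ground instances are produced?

16

Ground terms of depth ≤ 3:
  Count level by level. With function symbols f3/1, the terms of depth ≤ k are the 1 constant together with each function applied to depth-≤(k−1) tuples, so N_k = 1 + N_{k-1}.
  N_0 = 1
  N_1 = 1 + 1 = 2
  N_2 = 1 + 2 = 3
  N_3 = 1 + 3 = 4
  Explicitly: u, f3(u), f3(f3(u)), f3(f3(f3(u))).
So there are 4 ground terms available for substitution.
Each of v, w ranges independently over the available ground terms, and distinct assignments produce distinct instances.
Number of ground instances = 4^2 = 16.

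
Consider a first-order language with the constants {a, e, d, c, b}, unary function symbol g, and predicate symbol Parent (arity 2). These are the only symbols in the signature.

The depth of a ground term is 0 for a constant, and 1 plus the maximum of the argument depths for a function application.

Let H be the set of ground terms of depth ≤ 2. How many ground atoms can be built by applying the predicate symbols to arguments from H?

First count ground terms of depth ≤ 2.
Count level by level. With function symbols g/1, the terms of depth ≤ k are the 5 constants together with each function applied to depth-≤(k−1) tuples, so N_k = 5 + N_{k-1}.
N_0 = 5
N_1 = 5 + 5 = 10
N_2 = 5 + 10 = 15
So |H| = 15.
Each predicate of arity r yields |H|^r ground atoms (one per choice of an r-tuple from H):
  Parent: 15^2 = 225
Total ground atoms: 225.

225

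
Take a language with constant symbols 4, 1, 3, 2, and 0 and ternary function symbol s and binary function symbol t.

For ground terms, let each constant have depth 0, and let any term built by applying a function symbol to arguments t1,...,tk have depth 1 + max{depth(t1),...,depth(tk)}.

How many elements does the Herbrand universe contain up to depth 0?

5

Write N_k for the number of ground terms of depth ≤ k. A term of depth ≤ k is either a constant or a function symbol applied to arguments of depth ≤ k−1, so N_k = 5 + N_{k-1}^3 + N_{k-1}^2.
N_0 = 5
Explicitly: 4, 1, 3, 2, 0.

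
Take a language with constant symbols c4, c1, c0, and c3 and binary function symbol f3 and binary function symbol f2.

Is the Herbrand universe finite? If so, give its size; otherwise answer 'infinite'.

infinite

The signature has at least one function symbol (f3, arity 2) and at least one constant (c4).
Iterating f3 gives infinitely many distinct ground terms: c4, f3(c4, c4), f3(f3(c4, c4), f3(c4, c4)), ...
So the Herbrand universe is infinite.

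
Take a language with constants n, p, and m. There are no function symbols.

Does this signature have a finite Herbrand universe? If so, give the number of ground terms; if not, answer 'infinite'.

3

There are no function symbols, so every ground term is one of the 3 constants.
The Herbrand universe is {n, p, m}, which is finite with 3 elements.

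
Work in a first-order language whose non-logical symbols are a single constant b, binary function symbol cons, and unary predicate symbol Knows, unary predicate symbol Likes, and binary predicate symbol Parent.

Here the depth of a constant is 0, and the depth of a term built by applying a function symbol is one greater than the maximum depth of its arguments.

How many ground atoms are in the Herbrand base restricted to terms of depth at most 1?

8

First count ground terms of depth ≤ 1.
Let N_k count ground terms of depth at most k. Each non-constant term of depth ≤ k is some function symbol applied to depth-≤(k−1) arguments, giving N_k = 1 + N_{k-1}^2.
N_0 = 1
N_1 = 1 + 1^2 = 2
So |H| = 2.
For each predicate symbol, the number of ground atoms is |H| raised to its arity; summing:
  Knows: 2;  Likes: 2;  Parent: 2^2 = 4
Total ground atoms: 2 + 2 + 4 = 8.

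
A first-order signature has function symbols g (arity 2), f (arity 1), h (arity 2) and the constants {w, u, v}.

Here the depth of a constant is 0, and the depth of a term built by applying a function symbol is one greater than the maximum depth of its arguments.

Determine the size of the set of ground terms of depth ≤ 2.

Let N_k = |{terms of depth ≤ k}|. Then N_0 = 3 and N_k = 3 + N_{k-1}^2 + N_{k-1} + N_{k-1}^2 for k ≥ 1 (one summand per function symbol, arity giving the exponent).
N_0 = 3
N_1 = 3 + 3^2 + 3 + 3^2 = 24
N_2 = 3 + 24^2 + 24 + 24^2 = 1179

1179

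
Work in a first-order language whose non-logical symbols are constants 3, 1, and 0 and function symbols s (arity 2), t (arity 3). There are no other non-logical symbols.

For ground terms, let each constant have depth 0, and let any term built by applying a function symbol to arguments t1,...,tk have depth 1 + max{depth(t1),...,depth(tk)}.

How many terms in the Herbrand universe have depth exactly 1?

If N_k denotes the number of depth-≤k ground terms, the 3 constants give N_0 = 3, and each function symbol of arity r contributes N_{k-1}^r new terms at level k: N_k = 3 + N_{k-1}^2 + N_{k-1}^3.
N_0 = 3
N_1 = 3 + 3^2 + 3^3 = 39
Terms of depth exactly 1: N_1 − N_0 = 39 − 3 = 36.

36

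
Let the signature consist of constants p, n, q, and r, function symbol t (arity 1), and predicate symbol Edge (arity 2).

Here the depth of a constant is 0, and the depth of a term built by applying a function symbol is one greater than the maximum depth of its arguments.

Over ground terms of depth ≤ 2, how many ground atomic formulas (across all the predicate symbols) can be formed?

144

First count ground terms of depth ≤ 2.
Write N_k for the number of ground terms of depth ≤ k. A term of depth ≤ k is either a constant or a function symbol applied to arguments of depth ≤ k−1, so N_k = 4 + N_{k-1}.
N_0 = 4
N_1 = 4 + 4 = 8
N_2 = 4 + 8 = 12
So |H| = 12.
A ground atom is a predicate applied to a tuple of terms from H, so the count is the sum over predicates of |H|^arity:
  Edge: 12^2 = 144
Total ground atoms: 144.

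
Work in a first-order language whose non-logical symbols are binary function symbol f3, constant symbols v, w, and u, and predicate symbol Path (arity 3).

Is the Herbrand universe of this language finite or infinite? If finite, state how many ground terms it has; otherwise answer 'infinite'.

The signature has at least one function symbol (f3, arity 2) and at least one constant (v).
Iterating f3 gives infinitely many distinct ground terms: v, f3(v, v), f3(f3(v, v), f3(v, v)), ...
So the Herbrand universe is infinite.

infinite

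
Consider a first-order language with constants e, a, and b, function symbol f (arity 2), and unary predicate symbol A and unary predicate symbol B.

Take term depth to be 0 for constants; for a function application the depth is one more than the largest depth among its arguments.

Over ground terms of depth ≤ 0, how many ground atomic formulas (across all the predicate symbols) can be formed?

6

First count ground terms of depth ≤ 0.
Count level by level. With function symbols f/2, the terms of depth ≤ k are the 3 constants together with each function applied to depth-≤(k−1) tuples, so N_k = 3 + N_{k-1}^2.
N_0 = 3
Explicitly: e, a, b.
So |H| = 3.
Each predicate of arity r yields |H|^r ground atoms (one per choice of an r-tuple from H):
  A: 3;  B: 3
Total ground atoms: 3 + 3 = 6.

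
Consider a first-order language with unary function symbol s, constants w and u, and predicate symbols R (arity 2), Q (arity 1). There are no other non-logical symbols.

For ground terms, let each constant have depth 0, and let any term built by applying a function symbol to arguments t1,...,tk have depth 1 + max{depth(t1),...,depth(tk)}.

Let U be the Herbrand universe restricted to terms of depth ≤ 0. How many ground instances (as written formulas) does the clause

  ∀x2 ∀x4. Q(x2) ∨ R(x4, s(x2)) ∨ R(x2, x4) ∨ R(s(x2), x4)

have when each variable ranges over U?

4

Ground terms of depth ≤ 0:
  If N_k denotes the number of depth-≤k ground terms, the 2 constants give N_0 = 2, and each function symbol of arity r contributes N_{k-1}^r new terms at level k: N_k = 2 + N_{k-1}.
  N_0 = 2
So there are 2 ground terms available for substitution.
The clause has 2 distinct variables (x2, x4), each appearing in the body. In the free term algebra distinct substitutions yield syntactically distinct ground instances.
Number of ground instances = 2^2 = 4.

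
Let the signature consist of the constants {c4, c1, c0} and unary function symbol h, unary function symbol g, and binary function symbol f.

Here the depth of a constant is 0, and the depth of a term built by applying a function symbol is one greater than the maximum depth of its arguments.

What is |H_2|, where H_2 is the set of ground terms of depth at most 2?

363

Let N_k = |{terms of depth ≤ k}|. Then N_0 = 3 and N_k = 3 + N_{k-1} + N_{k-1} + N_{k-1}^2 for k ≥ 1 (one summand per function symbol, arity giving the exponent).
N_0 = 3
N_1 = 3 + 3 + 3 + 3^2 = 18
N_2 = 3 + 18 + 18 + 18^2 = 363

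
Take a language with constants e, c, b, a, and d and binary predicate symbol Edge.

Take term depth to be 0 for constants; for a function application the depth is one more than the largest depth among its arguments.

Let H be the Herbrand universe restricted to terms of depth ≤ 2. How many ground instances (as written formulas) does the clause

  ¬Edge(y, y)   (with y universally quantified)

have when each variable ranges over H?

Ground terms of depth ≤ 2:
  With no function symbols every ground term is a constant, so there are exactly 5 ground terms at every depth bound.
  N_0 = 5
  N_1 = 5
  N_2 = 5
So there are 5 ground terms available for substitution.
The clause has 1 distinct variable (y), which appears in the body. In the free term algebra distinct substitutions yield syntactically distinct ground instances.
Number of ground instances = 5.

5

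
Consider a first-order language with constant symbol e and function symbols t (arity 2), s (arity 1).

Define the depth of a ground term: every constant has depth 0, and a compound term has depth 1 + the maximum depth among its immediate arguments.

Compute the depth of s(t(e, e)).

depth(t(e, e)) = 1 + max(0, 0) = 1
depth(s(t(e, e))) = 1 + depth(t(e, e)) = 1 + 1 = 2

2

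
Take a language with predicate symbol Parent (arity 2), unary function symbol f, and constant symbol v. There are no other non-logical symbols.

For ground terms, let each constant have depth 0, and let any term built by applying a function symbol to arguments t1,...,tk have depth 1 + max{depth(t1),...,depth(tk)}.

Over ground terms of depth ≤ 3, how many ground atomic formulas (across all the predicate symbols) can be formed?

First count ground terms of depth ≤ 3.
Let N_k count ground terms of depth at most k. Each non-constant term of depth ≤ k is some function symbol applied to depth-≤(k−1) arguments, giving N_k = 1 + N_{k-1}.
N_0 = 1
N_1 = 1 + 1 = 2
N_2 = 1 + 2 = 3
N_3 = 1 + 3 = 4
Explicitly: v, f(v), f(f(v)), f(f(f(v))).
So |H| = 4.
Ground atoms are formed by filling each argument slot of a predicate with a term from H, so an r-ary predicate gives |H|^r atoms:
  Parent: 4^2 = 16
Total ground atoms: 16.

16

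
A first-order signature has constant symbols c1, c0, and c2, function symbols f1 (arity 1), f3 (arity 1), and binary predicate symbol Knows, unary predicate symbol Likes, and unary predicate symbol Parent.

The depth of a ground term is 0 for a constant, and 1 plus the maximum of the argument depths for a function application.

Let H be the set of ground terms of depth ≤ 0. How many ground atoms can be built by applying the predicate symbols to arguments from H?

15

First count ground terms of depth ≤ 0.
Let N_k count ground terms of depth at most k. Each non-constant term of depth ≤ k is some function symbol applied to depth-≤(k−1) arguments, giving N_k = 3 + N_{k-1} + N_{k-1}.
N_0 = 3
Explicitly: c1, c0, c2.
So |H| = 3.
Ground atoms are formed by filling each argument slot of a predicate with a term from H, so an r-ary predicate gives |H|^r atoms:
  Knows: 3^2 = 9;  Likes: 3;  Parent: 3
Total ground atoms: 9 + 3 + 3 = 15.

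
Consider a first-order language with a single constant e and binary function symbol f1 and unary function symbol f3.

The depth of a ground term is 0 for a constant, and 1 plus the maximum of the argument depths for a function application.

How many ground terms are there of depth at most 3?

Let N_k count ground terms of depth at most k. Each non-constant term of depth ≤ k is some function symbol applied to depth-≤(k−1) arguments, giving N_k = 1 + N_{k-1}^2 + N_{k-1}.
N_0 = 1
N_1 = 1 + 1^2 + 1 = 3
N_2 = 1 + 3^2 + 3 = 13
N_3 = 1 + 13^2 + 13 = 183

183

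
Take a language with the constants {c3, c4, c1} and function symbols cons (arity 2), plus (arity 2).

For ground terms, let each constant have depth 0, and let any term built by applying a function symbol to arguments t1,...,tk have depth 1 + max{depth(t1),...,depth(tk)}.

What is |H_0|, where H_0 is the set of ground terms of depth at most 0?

3

Count level by level. With function symbols cons/2, plus/2, the terms of depth ≤ k are the 3 constants together with each function applied to depth-≤(k−1) tuples, so N_k = 3 + N_{k-1}^2 + N_{k-1}^2.
N_0 = 3
Explicitly: c3, c4, c1.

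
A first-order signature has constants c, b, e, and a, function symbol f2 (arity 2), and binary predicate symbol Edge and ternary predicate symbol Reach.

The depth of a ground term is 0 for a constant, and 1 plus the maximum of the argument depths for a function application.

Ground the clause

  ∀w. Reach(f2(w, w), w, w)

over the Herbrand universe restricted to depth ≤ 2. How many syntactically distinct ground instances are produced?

404

Ground terms of depth ≤ 2:
  Count level by level. With function symbols f2/2, the terms of depth ≤ k are the 4 constants together with each function applied to depth-≤(k−1) tuples, so N_k = 4 + N_{k-1}^2.
  N_0 = 4
  N_1 = 4 + 4^2 = 20
  N_2 = 4 + 20^2 = 404
So there are 404 ground terms available for substitution.
There is 1 variable to instantiate (w),  occurring in at least one literal, so different choices give different ground instances.
Number of ground instances = 404.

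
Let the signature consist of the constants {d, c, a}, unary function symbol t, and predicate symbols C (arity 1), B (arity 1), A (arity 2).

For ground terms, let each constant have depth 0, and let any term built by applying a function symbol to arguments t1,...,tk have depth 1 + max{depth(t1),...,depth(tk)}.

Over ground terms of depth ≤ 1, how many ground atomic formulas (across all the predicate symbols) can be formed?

First count ground terms of depth ≤ 1.
Count level by level. With function symbols t/1, the terms of depth ≤ k are the 3 constants together with each function applied to depth-≤(k−1) tuples, so N_k = 3 + N_{k-1}.
N_0 = 3
N_1 = 3 + 3 = 6
So |H| = 6.
Each predicate of arity r yields |H|^r ground atoms (one per choice of an r-tuple from H):
  C: 6;  B: 6;  A: 6^2 = 36
Total ground atoms: 6 + 6 + 36 = 48.

48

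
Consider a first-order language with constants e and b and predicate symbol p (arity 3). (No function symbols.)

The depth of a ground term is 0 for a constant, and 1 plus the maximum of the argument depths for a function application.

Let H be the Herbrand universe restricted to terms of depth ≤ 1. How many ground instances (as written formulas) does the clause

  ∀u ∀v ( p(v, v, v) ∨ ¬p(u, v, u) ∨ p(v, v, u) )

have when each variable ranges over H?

4

Ground terms of depth ≤ 1:
  With no function symbols every ground term is a constant, so there are exactly 2 ground terms at every depth bound.
  N_0 = 2
  N_1 = 2
  Explicitly: e, b.
So there are 2 ground terms available for substitution.
The body mentions every one of the 2 quantified variables; since ground terms form a free algebra, no two substitutions collapse to the same formula.
Number of ground instances = 2^2 = 4.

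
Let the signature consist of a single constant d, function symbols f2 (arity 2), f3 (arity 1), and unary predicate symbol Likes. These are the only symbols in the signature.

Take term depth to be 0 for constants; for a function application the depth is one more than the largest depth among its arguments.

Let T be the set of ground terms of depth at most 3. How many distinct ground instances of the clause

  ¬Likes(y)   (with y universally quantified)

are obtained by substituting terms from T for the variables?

Ground terms of depth ≤ 3:
  If N_k denotes the number of depth-≤k ground terms, the 1 constant gives N_0 = 1, and each function symbol of arity r contributes N_{k-1}^r new terms at level k: N_k = 1 + N_{k-1}^2 + N_{k-1}.
  N_0 = 1
  N_1 = 1 + 1^2 + 1 = 3
  N_2 = 1 + 3^2 + 3 = 13
  N_3 = 1 + 13^2 + 13 = 183
So there are 183 ground terms available for substitution.
There is 1 variable to instantiate (y),  occurring in at least one literal, so different choices give different ground instances.
Number of ground instances = 183.

183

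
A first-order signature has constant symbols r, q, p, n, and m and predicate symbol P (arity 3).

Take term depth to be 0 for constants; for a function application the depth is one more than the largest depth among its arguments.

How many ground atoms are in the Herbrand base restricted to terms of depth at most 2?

First count ground terms of depth ≤ 2.
With no function symbols every ground term is a constant, so there are exactly 5 ground terms at every depth bound.
N_0 = 5
N_1 = 5
N_2 = 5
So |H| = 5.
Each predicate of arity r yields |H|^r ground atoms (one per choice of an r-tuple from H):
  P: 5^3 = 125
Total ground atoms: 125.

125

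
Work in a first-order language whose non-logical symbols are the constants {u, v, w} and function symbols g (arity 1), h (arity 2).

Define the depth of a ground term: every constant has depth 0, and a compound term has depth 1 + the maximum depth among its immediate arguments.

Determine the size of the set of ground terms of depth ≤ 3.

Let N_k count ground terms of depth at most k. Each non-constant term of depth ≤ k is some function symbol applied to depth-≤(k−1) arguments, giving N_k = 3 + N_{k-1} + N_{k-1}^2.
N_0 = 3
N_1 = 3 + 3 + 3^2 = 15
N_2 = 3 + 15 + 15^2 = 243
N_3 = 3 + 243 + 243^2 = 59295

59295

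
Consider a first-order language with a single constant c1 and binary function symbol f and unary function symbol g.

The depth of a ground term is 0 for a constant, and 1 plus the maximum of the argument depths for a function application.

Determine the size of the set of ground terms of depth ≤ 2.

13

If N_k denotes the number of depth-≤k ground terms, the 1 constant gives N_0 = 1, and each function symbol of arity r contributes N_{k-1}^r new terms at level k: N_k = 1 + N_{k-1}^2 + N_{k-1}.
N_0 = 1
N_1 = 1 + 1^2 + 1 = 3
N_2 = 1 + 3^2 + 3 = 13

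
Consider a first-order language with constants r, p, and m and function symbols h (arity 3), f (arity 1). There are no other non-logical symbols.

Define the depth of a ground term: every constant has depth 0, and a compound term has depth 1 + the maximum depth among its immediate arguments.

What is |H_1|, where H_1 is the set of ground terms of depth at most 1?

33

Count level by level. With function symbols h/3, f/1, the terms of depth ≤ k are the 3 constants together with each function applied to depth-≤(k−1) tuples, so N_k = 3 + N_{k-1}^3 + N_{k-1}.
N_0 = 3
N_1 = 3 + 3^3 + 3 = 33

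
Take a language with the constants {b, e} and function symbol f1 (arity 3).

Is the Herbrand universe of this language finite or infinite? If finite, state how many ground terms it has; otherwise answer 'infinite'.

infinite

The signature has at least one function symbol (f1, arity 3) and at least one constant (b).
Iterating f1 gives infinitely many distinct ground terms: b, f1(b, b, b), f1(f1(b, b, b), f1(b, b, b), f1(b, b, b)), ...
So the Herbrand universe is infinite.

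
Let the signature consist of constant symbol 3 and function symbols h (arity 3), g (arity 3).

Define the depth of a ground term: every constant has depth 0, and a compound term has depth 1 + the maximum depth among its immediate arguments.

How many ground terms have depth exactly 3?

Let N_k count ground terms of depth at most k. Each non-constant term of depth ≤ k is some function symbol applied to depth-≤(k−1) arguments, giving N_k = 1 + N_{k-1}^3 + N_{k-1}^3.
N_0 = 1
N_1 = 1 + 1^3 + 1^3 = 3
N_2 = 1 + 3^3 + 3^3 = 55
N_3 = 1 + 55^3 + 55^3 = 332751
Terms of depth exactly 3: N_3 − N_2 = 332751 − 55 = 332696.

332696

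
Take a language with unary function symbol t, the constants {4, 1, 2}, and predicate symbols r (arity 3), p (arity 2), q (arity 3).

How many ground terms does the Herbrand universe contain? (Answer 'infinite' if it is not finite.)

The signature has at least one function symbol (t, arity 1) and at least one constant (4).
Iterating t gives infinitely many distinct ground terms: 4, t(4), t(t(4)), ...
So the Herbrand universe is infinite.

infinite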